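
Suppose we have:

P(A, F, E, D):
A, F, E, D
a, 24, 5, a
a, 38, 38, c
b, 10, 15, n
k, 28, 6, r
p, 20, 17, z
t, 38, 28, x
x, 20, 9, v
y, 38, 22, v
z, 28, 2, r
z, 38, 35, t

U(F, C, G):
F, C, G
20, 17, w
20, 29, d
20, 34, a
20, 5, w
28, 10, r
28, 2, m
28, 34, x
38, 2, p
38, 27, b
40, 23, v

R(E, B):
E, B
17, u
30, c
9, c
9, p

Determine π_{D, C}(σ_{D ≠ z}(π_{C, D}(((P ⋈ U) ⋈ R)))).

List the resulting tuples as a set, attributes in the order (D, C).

Joining P and U on F yields {(a, 38, 38, c, 2, p), (a, 38, 38, c, 27, b), (k, 28, 6, r, 10, r), (k, 28, 6, r, 2, m), (k, 28, 6, r, 34, x), (p, 20, 17, z, 17, w), (p, 20, 17, z, 29, d), (p, 20, 17, z, 34, a), (p, 20, 17, z, 5, w), (t, 38, 28, x, 2, p), (t, 38, 28, x, 27, b), (x, 20, 9, v, 17, w), (x, 20, 9, v, 29, d), (x, 20, 9, v, 34, a), (x, 20, 9, v, 5, w), (y, 38, 22, v, 2, p), (y, 38, 22, v, 27, b), (z, 28, 2, r, 10, r), (z, 28, 2, r, 2, m), (z, 28, 2, r, 34, x), (z, 38, 35, t, 2, p), (z, 38, 35, t, 27, b)}.
Joining (P ⋈ U) and R on E yields {(p, 20, 17, z, 17, w, u), (p, 20, 17, z, 29, d, u), (p, 20, 17, z, 34, a, u), (p, 20, 17, z, 5, w, u), (x, 20, 9, v, 17, w, c), (x, 20, 9, v, 17, w, p), (x, 20, 9, v, 29, d, c), (x, 20, 9, v, 29, d, p), (x, 20, 9, v, 34, a, c), (x, 20, 9, v, 34, a, p), (x, 20, 9, v, 5, w, c), (x, 20, 9, v, 5, w, p)}.
Keep only column(s) C, D (4 duplicate(s) eliminated): {(17, v), (17, z), (29, v), (29, z), (34, v), (34, z), (5, v), (5, z)}
Apply σ_{D ≠ z}; surviving tuples: {(17, v), (29, v), (34, v), (5, v)}
Keep only column(s) D, C: {(v, 17), (v, 29), (v, 34), (v, 5)}

{(v, 17), (v, 29), (v, 34), (v, 5)}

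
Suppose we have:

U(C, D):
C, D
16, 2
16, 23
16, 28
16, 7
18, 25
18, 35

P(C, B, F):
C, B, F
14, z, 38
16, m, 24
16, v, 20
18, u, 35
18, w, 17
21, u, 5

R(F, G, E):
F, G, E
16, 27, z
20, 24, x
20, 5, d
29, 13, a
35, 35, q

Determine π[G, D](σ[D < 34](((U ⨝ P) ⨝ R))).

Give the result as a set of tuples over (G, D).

Joining U and P on C yields {(16, 2, m, 24), (16, 2, v, 20), (16, 23, m, 24), (16, 23, v, 20), (16, 28, m, 24), (16, 28, v, 20), (16, 7, m, 24), (16, 7, v, 20), (18, 25, u, 35), (18, 25, w, 17), (18, 35, u, 35), (18, 35, w, 17)}.
Joining (U ⨝ P) and R on F yields {(16, 2, v, 20, 24, x), (16, 2, v, 20, 5, d), (16, 23, v, 20, 24, x), (16, 23, v, 20, 5, d), (16, 28, v, 20, 24, x), (16, 28, v, 20, 5, d), (16, 7, v, 20, 24, x), (16, 7, v, 20, 5, d), (18, 25, u, 35, 35, q), (18, 35, u, 35, 35, q)}.
Selection D < 34: {(16, 2, v, 20, 24, x), (16, 2, v, 20, 5, d), (16, 23, v, 20, 24, x), (16, 23, v, 20, 5, d), (16, 28, v, 20, 24, x), (16, 28, v, 20, 5, d), (16, 7, v, 20, 24, x), (16, 7, v, 20, 5, d), (18, 25, u, 35, 35, q)}
π_{G, D} gives {(24, 2), (24, 23), (24, 28), (24, 7), (35, 25), (5, 2), (5, 23), (5, 28), (5, 7)}.

{(24, 2), (24, 23), (24, 28), (24, 7), (35, 25), (5, 2), (5, 23), (5, 28), (5, 7)}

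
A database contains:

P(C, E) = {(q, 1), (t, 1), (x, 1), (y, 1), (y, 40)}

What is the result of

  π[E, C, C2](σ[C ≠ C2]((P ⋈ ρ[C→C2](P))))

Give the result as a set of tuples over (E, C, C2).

ρ[C→C2]: schema becomes (C2, E); tuples unchanged.
Natural join on E: {(q, 1, q), (q, 1, t), (q, 1, x), (q, 1, y), (t, 1, q), (t, 1, t), (t, 1, x), (t, 1, y), (x, 1, q), (x, 1, t), (x, 1, x), (x, 1, y), (y, 1, q), (y, 1, t), (y, 1, x), (y, 1, y), (y, 40, y)}
Filtering on C ≠ C2 leaves {(q, 1, t), (q, 1, x), (q, 1, y), (t, 1, q), (t, 1, x), (t, 1, y), (x, 1, q), (x, 1, t), (x, 1, y), (y, 1, q), (y, 1, t), (y, 1, x)}.
π[E, C, C2]: project onto (E, C, C2) → {(1, q, t), (1, q, x), (1, q, y), (1, t, q), (1, t, x), (1, t, y), (1, x, q), (1, x, t), (1, x, y), (1, y, q), (1, y, t), (1, y, x)}

{(1, q, t), (1, q, x), (1, q, y), (1, t, q), (1, t, x), (1, t, y), (1, x, q), (1, x, t), (1, x, y), (1, y, q), (1, y, t), (1, y, x)}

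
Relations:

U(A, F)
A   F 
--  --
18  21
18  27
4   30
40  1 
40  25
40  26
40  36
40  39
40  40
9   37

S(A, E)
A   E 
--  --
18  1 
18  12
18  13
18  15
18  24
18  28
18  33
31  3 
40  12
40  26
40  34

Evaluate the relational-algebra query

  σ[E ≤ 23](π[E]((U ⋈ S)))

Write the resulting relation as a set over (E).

{1, 12, 13, 15}

Joining U and S on A yields {(18, 21, 1), (18, 21, 12), (18, 21, 13), (18, 21, 15), (18, 21, 24), (18, 21, 28), (18, 21, 33), (18, 27, 1), (18, 27, 12), (18, 27, 13), (18, 27, 15), (18, 27, 24), (18, 27, 28), (18, 27, 33), (40, 1, 12), (40, 1, 26), (40, 1, 34), (40, 25, 12), (40, 25, 26), (40, 25, 34), (40, 26, 12), (40, 26, 26), (40, 26, 34), (40, 36, 12), (40, 36, 26), (40, 36, 34), (40, 39, 12), (40, 39, 26), (40, 39, 34), (40, 40, 12), (40, 40, 26), (40, 40, 34)}.
π[E]: project onto (E) (23 duplicate(s) eliminated) → {1, 12, 13, 15, 24, 26, 28, 33, 34}
Selection E ≤ 23: {1, 12, 13, 15}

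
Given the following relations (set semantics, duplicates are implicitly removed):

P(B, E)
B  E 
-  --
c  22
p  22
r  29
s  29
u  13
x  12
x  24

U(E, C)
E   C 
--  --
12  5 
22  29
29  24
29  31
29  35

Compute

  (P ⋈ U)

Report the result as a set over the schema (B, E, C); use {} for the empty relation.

{(c, 22, 29), (p, 22, 29), (r, 29, 24), (r, 29, 31), (r, 29, 35), (s, 29, 24), (s, 29, 31), (s, 29, 35), (x, 12, 5)}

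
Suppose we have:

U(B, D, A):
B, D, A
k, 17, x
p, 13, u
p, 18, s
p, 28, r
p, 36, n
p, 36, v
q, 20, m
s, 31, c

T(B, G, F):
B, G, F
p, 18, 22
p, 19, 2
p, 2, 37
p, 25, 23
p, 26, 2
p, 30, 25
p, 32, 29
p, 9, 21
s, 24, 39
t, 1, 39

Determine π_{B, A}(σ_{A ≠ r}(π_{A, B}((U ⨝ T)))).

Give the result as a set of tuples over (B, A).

Natural join on B: {(p, 13, u, 18, 22), (p, 13, u, 19, 2), (p, 13, u, 2, 37), (p, 13, u, 25, 23), (p, 13, u, 26, 2), (p, 13, u, 30, 25), (p, 13, u, 32, 29), (p, 13, u, 9, 21), (p, 18, s, 18, 22), (p, 18, s, 19, 2), (p, 18, s, 2, 37), (p, 18, s, 25, 23), (p, 18, s, 26, 2), (p, 18, s, 30, 25), (p, 18, s, 32, 29), (p, 18, s, 9, 21), (p, 28, r, 18, 22), (p, 28, r, 19, 2), (p, 28, r, 2, 37), (p, 28, r, 25, 23), (p, 28, r, 26, 2), (p, 28, r, 30, 25), (p, 28, r, 32, 29), (p, 28, r, 9, 21), (p, 36, n, 18, 22), (p, 36, n, 19, 2), (p, 36, n, 2, 37), (p, 36, n, 25, 23), (p, 36, n, 26, 2), (p, 36, n, 30, 25), (p, 36, n, 32, 29), (p, 36, n, 9, 21), (p, 36, v, 18, 22), (p, 36, v, 19, 2), (p, 36, v, 2, 37), (p, 36, v, 25, 23), (p, 36, v, 26, 2), (p, 36, v, 30, 25), (p, 36, v, 32, 29), (p, 36, v, 9, 21), (s, 31, c, 24, 39)}
π[A, B]: project onto (A, B) (35 duplicate(s) eliminated) → {(c, s), (n, p), (r, p), (s, p), (u, p), (v, p)}
Filtering on A ≠ r leaves {(c, s), (n, p), (s, p), (u, p), (v, p)}.
π[B, A]: project onto (B, A) → {(p, n), (p, s), (p, u), (p, v), (s, c)}

{(p, n), (p, s), (p, u), (p, v), (s, c)}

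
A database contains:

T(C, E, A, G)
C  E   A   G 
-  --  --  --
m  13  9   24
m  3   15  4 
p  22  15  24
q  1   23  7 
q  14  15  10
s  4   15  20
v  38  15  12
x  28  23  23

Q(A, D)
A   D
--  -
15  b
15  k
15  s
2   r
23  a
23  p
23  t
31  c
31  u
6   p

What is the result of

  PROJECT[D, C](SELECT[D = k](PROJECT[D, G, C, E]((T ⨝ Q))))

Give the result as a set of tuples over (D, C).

{(k, m), (k, p), (k, q), (k, s), (k, v)}

T ⋈ Q (natural join on A): {(m, 3, 15, 4, b), (m, 3, 15, 4, k), (m, 3, 15, 4, s), (p, 22, 15, 24, b), (p, 22, 15, 24, k), (p, 22, 15, 24, s), (q, 1, 23, 7, a), (q, 1, 23, 7, p), (q, 1, 23, 7, t), (q, 14, 15, 10, b), (q, 14, 15, 10, k), (q, 14, 15, 10, s), (s, 4, 15, 20, b), (s, 4, 15, 20, k), (s, 4, 15, 20, s), (v, 38, 15, 12, b), (v, 38, 15, 12, k), (v, 38, 15, 12, s), (x, 28, 23, 23, a), (x, 28, 23, 23, p), (x, 28, 23, 23, t)}
Keep only column(s) D, G, C, E: {(a, 23, x, 28), (a, 7, q, 1), (b, 10, q, 14), (b, 12, v, 38), (b, 20, s, 4), (b, 24, p, 22), (b, 4, m, 3), (k, 10, q, 14), (k, 12, v, 38), (k, 20, s, 4), (k, 24, p, 22), (k, 4, m, 3), (p, 23, x, 28), (p, 7, q, 1), (s, 10, q, 14), (s, 12, v, 38), (s, 20, s, 4), (s, 24, p, 22), (s, 4, m, 3), (t, 23, x, 28), (t, 7, q, 1)}
σ[D = k]: keep tuples satisfying D = k → {(k, 10, q, 14), (k, 12, v, 38), (k, 20, s, 4), (k, 24, p, 22), (k, 4, m, 3)}
Keep only column(s) D, C: {(k, m), (k, p), (k, q), (k, s), (k, v)}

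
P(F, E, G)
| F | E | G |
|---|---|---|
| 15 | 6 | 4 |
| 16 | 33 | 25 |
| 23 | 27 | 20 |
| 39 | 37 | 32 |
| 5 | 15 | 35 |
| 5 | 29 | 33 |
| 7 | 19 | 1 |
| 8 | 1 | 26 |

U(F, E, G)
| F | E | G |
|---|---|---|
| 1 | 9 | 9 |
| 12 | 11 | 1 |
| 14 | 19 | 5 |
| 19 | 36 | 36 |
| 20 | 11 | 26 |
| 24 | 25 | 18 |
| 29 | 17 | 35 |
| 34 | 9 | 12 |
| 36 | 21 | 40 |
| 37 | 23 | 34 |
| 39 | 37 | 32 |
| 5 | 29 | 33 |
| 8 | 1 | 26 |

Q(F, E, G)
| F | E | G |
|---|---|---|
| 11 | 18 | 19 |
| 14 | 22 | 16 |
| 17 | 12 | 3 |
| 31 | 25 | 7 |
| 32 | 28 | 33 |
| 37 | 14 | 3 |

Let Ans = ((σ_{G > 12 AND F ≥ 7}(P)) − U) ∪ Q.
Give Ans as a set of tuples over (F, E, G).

{(11, 18, 19), (14, 22, 16), (16, 33, 25), (17, 12, 3), (23, 27, 20), (31, 25, 7), (32, 28, 33), (37, 14, 3)}

Filtering on G > 12 AND F ≥ 7 leaves {(16, 33, 25), (23, 27, 20), (39, 37, 32), (8, 1, 26)}.
Taking the difference: {(16, 33, 25), (23, 27, 20)}
Taking the union: {(11, 18, 19), (14, 22, 16), (16, 33, 25), (17, 12, 3), (23, 27, 20), (31, 25, 7), (32, 28, 33), (37, 14, 3)}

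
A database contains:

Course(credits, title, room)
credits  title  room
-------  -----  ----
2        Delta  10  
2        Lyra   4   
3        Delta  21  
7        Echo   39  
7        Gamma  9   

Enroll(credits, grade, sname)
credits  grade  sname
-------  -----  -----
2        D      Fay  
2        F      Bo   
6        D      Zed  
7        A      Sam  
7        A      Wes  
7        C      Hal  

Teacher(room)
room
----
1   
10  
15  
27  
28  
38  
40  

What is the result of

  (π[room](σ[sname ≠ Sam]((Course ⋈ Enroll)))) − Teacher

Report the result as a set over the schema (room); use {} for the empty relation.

{39, 4, 9}

Course ⋈ Enroll (natural join on credits): {(2, Delta, 10, D, Fay), (2, Delta, 10, F, Bo), (2, Lyra, 4, D, Fay), (2, Lyra, 4, F, Bo), (7, Echo, 39, A, Sam), (7, Echo, 39, A, Wes), (7, Echo, 39, C, Hal), (7, Gamma, 9, A, Sam), (7, Gamma, 9, A, Wes), (7, Gamma, 9, C, Hal)}
Apply σ_{sname ≠ Sam}; surviving tuples: {(2, Delta, 10, D, Fay), (2, Delta, 10, F, Bo), (2, Lyra, 4, D, Fay), (2, Lyra, 4, F, Bo), (7, Echo, 39, A, Wes), (7, Echo, 39, C, Hal), (7, Gamma, 9, A, Wes), (7, Gamma, 9, C, Hal)}
π[room]: project onto (room) (4 duplicate(s) eliminated) → {10, 39, 4, 9}
Set difference of the two operands is {39, 4, 9}.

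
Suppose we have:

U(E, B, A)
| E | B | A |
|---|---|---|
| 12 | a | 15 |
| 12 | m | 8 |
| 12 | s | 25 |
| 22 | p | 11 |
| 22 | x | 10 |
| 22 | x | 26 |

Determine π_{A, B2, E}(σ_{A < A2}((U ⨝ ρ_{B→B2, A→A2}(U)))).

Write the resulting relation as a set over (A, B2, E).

{(10, p, 22), (10, x, 22), (11, x, 22), (15, s, 12), (8, a, 12), (8, s, 12)}

ρ[B→B2, A→A2]: schema becomes (E, B2, A2); tuples unchanged.
U ⋈ ρ_{B→B2, A→A2}(U) (natural join on E): {(12, a, 15, a, 15), (12, a, 15, m, 8), (12, a, 15, s, 25), (12, m, 8, a, 15), (12, m, 8, m, 8), (12, m, 8, s, 25), (12, s, 25, a, 15), (12, s, 25, m, 8), (12, s, 25, s, 25), (22, p, 11, p, 11), (22, p, 11, x, 10), (22, p, 11, x, 26), (22, x, 10, p, 11), (22, x, 10, x, 10), (22, x, 10, x, 26), (22, x, 26, p, 11), (22, x, 26, x, 10), (22, x, 26, x, 26)}
Apply σ_{A < A2}; surviving tuples: {(12, a, 15, s, 25), (12, m, 8, a, 15), (12, m, 8, s, 25), (22, p, 11, x, 26), (22, x, 10, p, 11), (22, x, 10, x, 26)}
Projecting to A, B2, E: {(10, p, 22), (10, x, 22), (11, x, 22), (15, s, 12), (8, a, 12), (8, s, 12)}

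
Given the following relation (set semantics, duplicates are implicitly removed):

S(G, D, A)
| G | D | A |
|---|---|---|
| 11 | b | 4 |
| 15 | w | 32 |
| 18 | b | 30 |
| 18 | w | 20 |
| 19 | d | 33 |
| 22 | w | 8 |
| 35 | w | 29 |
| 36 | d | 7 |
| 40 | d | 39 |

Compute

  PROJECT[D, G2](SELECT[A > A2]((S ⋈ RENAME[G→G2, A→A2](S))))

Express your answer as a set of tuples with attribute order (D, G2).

{(b, 11), (d, 19), (d, 36), (w, 18), (w, 22), (w, 35)}

ρ[G→G2, A→A2]: schema becomes (G2, D, A2); tuples unchanged.
Joining S and RENAME[G→G2, A→A2](S) on D yields {(11, b, 4, 11, 4), (11, b, 4, 18, 30), (15, w, 32, 15, 32), (15, w, 32, 18, 20), (15, w, 32, 22, 8), (15, w, 32, 35, 29), (18, b, 30, 11, 4), (18, b, 30, 18, 30), (18, w, 20, 15, 32), (18, w, 20, 18, 20), (18, w, 20, 22, 8), (18, w, 20, 35, 29), (19, d, 33, 19, 33), (19, d, 33, 36, 7), (19, d, 33, 40, 39), (22, w, 8, 15, 32), (22, w, 8, 18, 20), (22, w, 8, 22, 8), (22, w, 8, 35, 29), (35, w, 29, 15, 32), (35, w, 29, 18, 20), (35, w, 29, 22, 8), (35, w, 29, 35, 29), (36, d, 7, 19, 33), (36, d, 7, 36, 7), (36, d, 7, 40, 39), (40, d, 39, 19, 33), (40, d, 39, 36, 7), (40, d, 39, 40, 39)}.
Apply σ_{A > A2}; surviving tuples: {(15, w, 32, 18, 20), (15, w, 32, 22, 8), (15, w, 32, 35, 29), (18, b, 30, 11, 4), (18, w, 20, 22, 8), (19, d, 33, 36, 7), (35, w, 29, 18, 20), (35, w, 29, 22, 8), (40, d, 39, 19, 33), (40, d, 39, 36, 7)}
π[D, G2]: project onto (D, G2) (4 duplicate(s) eliminated) → {(b, 11), (d, 19), (d, 36), (w, 18), (w, 22), (w, 35)}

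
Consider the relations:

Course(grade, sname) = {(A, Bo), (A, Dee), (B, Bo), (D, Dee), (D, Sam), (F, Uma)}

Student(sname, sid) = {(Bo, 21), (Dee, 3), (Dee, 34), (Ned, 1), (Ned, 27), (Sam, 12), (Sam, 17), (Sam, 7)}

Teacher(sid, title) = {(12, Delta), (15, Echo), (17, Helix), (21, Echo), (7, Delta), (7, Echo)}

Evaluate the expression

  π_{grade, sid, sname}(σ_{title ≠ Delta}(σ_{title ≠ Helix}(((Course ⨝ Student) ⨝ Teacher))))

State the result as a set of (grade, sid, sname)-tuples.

{(A, 21, Bo), (B, 21, Bo), (D, 7, Sam)}

Joining Course and Student on sname yields {(A, Bo, 21), (A, Dee, 3), (A, Dee, 34), (B, Bo, 21), (D, Dee, 3), (D, Dee, 34), (D, Sam, 12), (D, Sam, 17), (D, Sam, 7)}.
Joining (Course ⨝ Student) and Teacher on sid yields {(A, Bo, 21, Echo), (B, Bo, 21, Echo), (D, Sam, 12, Delta), (D, Sam, 17, Helix), (D, Sam, 7, Delta), (D, Sam, 7, Echo)}.
σ[title ≠ Helix]: keep tuples satisfying title ≠ Helix → {(A, Bo, 21, Echo), (B, Bo, 21, Echo), (D, Sam, 12, Delta), (D, Sam, 7, Delta), (D, Sam, 7, Echo)}
σ[title ≠ Delta]: keep tuples satisfying title ≠ Delta → {(A, Bo, 21, Echo), (B, Bo, 21, Echo), (D, Sam, 7, Echo)}
π_{grade, sid, sname} gives {(A, 21, Bo), (B, 21, Bo), (D, 7, Sam)}.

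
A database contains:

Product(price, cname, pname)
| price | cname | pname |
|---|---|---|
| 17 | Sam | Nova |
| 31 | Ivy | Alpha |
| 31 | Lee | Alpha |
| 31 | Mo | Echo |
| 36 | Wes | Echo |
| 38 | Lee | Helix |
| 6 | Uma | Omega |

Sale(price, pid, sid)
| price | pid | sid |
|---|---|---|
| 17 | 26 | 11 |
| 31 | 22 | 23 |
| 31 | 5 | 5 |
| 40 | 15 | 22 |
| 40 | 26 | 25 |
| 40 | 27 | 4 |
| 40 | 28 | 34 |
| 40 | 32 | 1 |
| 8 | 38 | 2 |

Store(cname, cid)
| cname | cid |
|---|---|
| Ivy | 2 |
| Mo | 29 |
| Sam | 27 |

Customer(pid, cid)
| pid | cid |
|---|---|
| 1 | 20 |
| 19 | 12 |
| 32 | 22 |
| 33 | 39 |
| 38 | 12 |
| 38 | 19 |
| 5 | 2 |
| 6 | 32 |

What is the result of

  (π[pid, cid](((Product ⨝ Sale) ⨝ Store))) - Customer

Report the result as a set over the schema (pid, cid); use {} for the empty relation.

Product ⋈ Sale (natural join on price): {(17, Sam, Nova, 26, 11), (31, Ivy, Alpha, 22, 23), (31, Ivy, Alpha, 5, 5), (31, Lee, Alpha, 22, 23), (31, Lee, Alpha, 5, 5), (31, Mo, Echo, 22, 23), (31, Mo, Echo, 5, 5)}
(Product ⨝ Sale) ⋈ Store (natural join on cname): {(17, Sam, Nova, 26, 11, 27), (31, Ivy, Alpha, 22, 23, 2), (31, Ivy, Alpha, 5, 5, 2), (31, Mo, Echo, 22, 23, 29), (31, Mo, Echo, 5, 5, 29)}
π_{pid, cid} gives {(22, 2), (22, 29), (26, 27), (5, 2), (5, 29)}.
Difference: {(22, 2), (22, 29), (26, 27), (5, 2), (5, 29)} with {(1, 20), (19, 12), (32, 22), (33, 39), (38, 12), (38, 19), (5, 2), (6, 32)} → {(22, 2), (22, 29), (26, 27), (5, 29)}

{(22, 2), (22, 29), (26, 27), (5, 29)}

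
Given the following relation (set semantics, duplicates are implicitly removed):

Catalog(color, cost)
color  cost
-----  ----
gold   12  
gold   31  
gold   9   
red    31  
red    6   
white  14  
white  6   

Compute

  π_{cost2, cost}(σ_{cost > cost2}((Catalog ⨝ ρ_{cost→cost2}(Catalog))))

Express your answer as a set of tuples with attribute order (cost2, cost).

ρ[cost→cost2]: schema becomes (color, cost2); tuples unchanged.
Catalog ⋈ ρ_{cost→cost2}(Catalog) (natural join on color): {(gold, 12, 12), (gold, 12, 31), (gold, 12, 9), (gold, 31, 12), (gold, 31, 31), (gold, 31, 9), (gold, 9, 12), (gold, 9, 31), (gold, 9, 9), (red, 31, 31), (red, 31, 6), (red, 6, 31), (red, 6, 6), (white, 14, 14), (white, 14, 6), (white, 6, 14), (white, 6, 6)}
σ[cost > cost2]: keep tuples satisfying cost > cost2 → {(gold, 12, 9), (gold, 31, 12), (gold, 31, 9), (red, 31, 6), (white, 14, 6)}
π[cost2, cost]: project onto (cost2, cost) → {(12, 31), (6, 14), (6, 31), (9, 12), (9, 31)}

{(12, 31), (6, 14), (6, 31), (9, 12), (9, 31)}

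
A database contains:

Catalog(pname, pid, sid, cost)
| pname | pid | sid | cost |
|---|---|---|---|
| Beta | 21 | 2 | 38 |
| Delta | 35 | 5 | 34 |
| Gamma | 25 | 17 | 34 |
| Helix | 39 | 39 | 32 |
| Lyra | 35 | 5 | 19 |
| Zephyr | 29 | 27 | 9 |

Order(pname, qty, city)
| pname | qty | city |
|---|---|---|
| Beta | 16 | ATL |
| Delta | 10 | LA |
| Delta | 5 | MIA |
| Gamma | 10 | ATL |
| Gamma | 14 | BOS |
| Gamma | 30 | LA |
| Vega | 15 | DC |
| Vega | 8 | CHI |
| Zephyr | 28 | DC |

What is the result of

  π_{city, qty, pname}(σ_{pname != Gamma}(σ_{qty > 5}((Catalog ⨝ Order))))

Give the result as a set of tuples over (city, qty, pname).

Natural join on pname: {(Beta, 21, 2, 38, 16, ATL), (Delta, 35, 5, 34, 10, LA), (Delta, 35, 5, 34, 5, MIA), (Gamma, 25, 17, 34, 10, ATL), (Gamma, 25, 17, 34, 14, BOS), (Gamma, 25, 17, 34, 30, LA), (Zephyr, 29, 27, 9, 28, DC)}
Apply σ_{qty > 5}; surviving tuples: {(Beta, 21, 2, 38, 16, ATL), (Delta, 35, 5, 34, 10, LA), (Gamma, 25, 17, 34, 10, ATL), (Gamma, 25, 17, 34, 14, BOS), (Gamma, 25, 17, 34, 30, LA), (Zephyr, 29, 27, 9, 28, DC)}
Apply σ_{pname != Gamma}; surviving tuples: {(Beta, 21, 2, 38, 16, ATL), (Delta, 35, 5, 34, 10, LA), (Zephyr, 29, 27, 9, 28, DC)}
Projecting to city, qty, pname: {(ATL, 16, Beta), (DC, 28, Zephyr), (LA, 10, Delta)}

{(ATL, 16, Beta), (DC, 28, Zephyr), (LA, 10, Delta)}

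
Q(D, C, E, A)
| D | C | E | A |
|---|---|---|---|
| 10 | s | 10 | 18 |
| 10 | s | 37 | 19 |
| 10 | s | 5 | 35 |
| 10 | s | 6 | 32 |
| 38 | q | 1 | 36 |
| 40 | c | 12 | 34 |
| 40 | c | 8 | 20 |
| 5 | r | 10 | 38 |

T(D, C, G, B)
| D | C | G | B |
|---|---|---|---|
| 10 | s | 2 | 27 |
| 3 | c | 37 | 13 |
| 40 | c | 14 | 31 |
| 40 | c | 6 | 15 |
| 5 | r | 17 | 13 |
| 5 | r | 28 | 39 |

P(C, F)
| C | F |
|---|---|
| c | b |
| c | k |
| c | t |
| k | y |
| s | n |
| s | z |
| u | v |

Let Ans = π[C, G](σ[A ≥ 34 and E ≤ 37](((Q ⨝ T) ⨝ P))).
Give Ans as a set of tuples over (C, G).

{(c, 14), (c, 6), (s, 2)}

Q ⋈ T (natural join on D, C): {(10, s, 10, 18, 2, 27), (10, s, 37, 19, 2, 27), (10, s, 5, 35, 2, 27), (10, s, 6, 32, 2, 27), (40, c, 12, 34, 14, 31), (40, c, 12, 34, 6, 15), (40, c, 8, 20, 14, 31), (40, c, 8, 20, 6, 15), (5, r, 10, 38, 17, 13), (5, r, 10, 38, 28, 39)}
(Q ⨝ T) ⋈ P (natural join on C): {(10, s, 10, 18, 2, 27, n), (10, s, 10, 18, 2, 27, z), (10, s, 37, 19, 2, 27, n), (10, s, 37, 19, 2, 27, z), (10, s, 5, 35, 2, 27, n), (10, s, 5, 35, 2, 27, z), (10, s, 6, 32, 2, 27, n), (10, s, 6, 32, 2, 27, z), (40, c, 12, 34, 14, 31, b), (40, c, 12, 34, 14, 31, k), (40, c, 12, 34, 14, 31, t), (40, c, 12, 34, 6, 15, b), (40, c, 12, 34, 6, 15, k), (40, c, 12, 34, 6, 15, t), (40, c, 8, 20, 14, 31, b), (40, c, 8, 20, 14, 31, k), (40, c, 8, 20, 14, 31, t), (40, c, 8, 20, 6, 15, b), (40, c, 8, 20, 6, 15, k), (40, c, 8, 20, 6, 15, t)}
Filtering on A ≥ 34 and E ≤ 37 leaves {(10, s, 5, 35, 2, 27, n), (10, s, 5, 35, 2, 27, z), (40, c, 12, 34, 14, 31, b), (40, c, 12, 34, 14, 31, k), (40, c, 12, 34, 14, 31, t), (40, c, 12, 34, 6, 15, b), (40, c, 12, 34, 6, 15, k), (40, c, 12, 34, 6, 15, t)}.
π[C, G]: project onto (C, G) (5 duplicate(s) eliminated) → {(c, 14), (c, 6), (s, 2)}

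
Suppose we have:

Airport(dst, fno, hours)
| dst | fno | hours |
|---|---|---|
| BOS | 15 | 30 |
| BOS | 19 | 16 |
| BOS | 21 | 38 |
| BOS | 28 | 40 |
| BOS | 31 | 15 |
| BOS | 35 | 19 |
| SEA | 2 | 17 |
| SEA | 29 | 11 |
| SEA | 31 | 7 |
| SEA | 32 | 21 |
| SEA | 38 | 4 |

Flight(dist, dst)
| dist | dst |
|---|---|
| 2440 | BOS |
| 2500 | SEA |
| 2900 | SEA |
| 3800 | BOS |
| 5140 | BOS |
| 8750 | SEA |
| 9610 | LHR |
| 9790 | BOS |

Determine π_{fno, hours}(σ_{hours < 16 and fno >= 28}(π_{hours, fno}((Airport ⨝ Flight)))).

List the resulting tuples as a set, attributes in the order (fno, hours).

Natural join on dst: {(BOS, 15, 30, 2440), (BOS, 15, 30, 3800), (BOS, 15, 30, 5140), (BOS, 15, 30, 9790), (BOS, 19, 16, 2440), (BOS, 19, 16, 3800), (BOS, 19, 16, 5140), (BOS, 19, 16, 9790), (BOS, 21, 38, 2440), (BOS, 21, 38, 3800), (BOS, 21, 38, 5140), (BOS, 21, 38, 9790), (BOS, 28, 40, 2440), (BOS, 28, 40, 3800), (BOS, 28, 40, 5140), (BOS, 28, 40, 9790), (BOS, 31, 15, 2440), (BOS, 31, 15, 3800), (BOS, 31, 15, 5140), (BOS, 31, 15, 9790), (BOS, 35, 19, 2440), (BOS, 35, 19, 3800), (BOS, 35, 19, 5140), (BOS, 35, 19, 9790), (SEA, 2, 17, 2500), (SEA, 2, 17, 2900), (SEA, 2, 17, 8750), (SEA, 29, 11, 2500), (SEA, 29, 11, 2900), (SEA, 29, 11, 8750), (SEA, 31, 7, 2500), (SEA, 31, 7, 2900), (SEA, 31, 7, 8750), (SEA, 32, 21, 2500), (SEA, 32, 21, 2900), (SEA, 32, 21, 8750), (SEA, 38, 4, 2500), (SEA, 38, 4, 2900), (SEA, 38, 4, 8750)}
π_{hours, fno} gives {(11, 29), (15, 31), (16, 19), (17, 2), (19, 35), (21, 32), (30, 15), (38, 21), (4, 38), (40, 28), (7, 31)} (28 duplicate(s) eliminated).
σ[hours < 16 and fno >= 28]: keep tuples satisfying hours < 16 and fno >= 28 → {(11, 29), (15, 31), (4, 38), (7, 31)}
π_{fno, hours} gives {(29, 11), (31, 15), (31, 7), (38, 4)}.

{(29, 11), (31, 15), (31, 7), (38, 4)}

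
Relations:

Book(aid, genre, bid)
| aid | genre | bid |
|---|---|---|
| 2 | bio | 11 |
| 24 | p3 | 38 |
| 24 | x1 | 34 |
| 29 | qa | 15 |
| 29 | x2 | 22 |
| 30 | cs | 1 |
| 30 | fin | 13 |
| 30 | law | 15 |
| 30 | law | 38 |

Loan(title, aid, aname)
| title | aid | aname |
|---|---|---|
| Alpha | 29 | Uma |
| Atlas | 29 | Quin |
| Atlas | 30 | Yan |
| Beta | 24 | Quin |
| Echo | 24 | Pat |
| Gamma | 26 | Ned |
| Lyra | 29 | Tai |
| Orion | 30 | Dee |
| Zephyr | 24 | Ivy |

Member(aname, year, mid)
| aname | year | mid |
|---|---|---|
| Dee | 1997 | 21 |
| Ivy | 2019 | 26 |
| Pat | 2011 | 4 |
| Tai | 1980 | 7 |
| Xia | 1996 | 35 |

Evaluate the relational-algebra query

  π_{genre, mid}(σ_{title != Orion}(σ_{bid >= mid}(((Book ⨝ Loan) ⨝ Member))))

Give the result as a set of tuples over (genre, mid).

{(p3, 26), (p3, 4), (qa, 7), (x1, 26), (x1, 4), (x2, 7)}

Natural join on aid: {(24, p3, 38, Beta, Quin), (24, p3, 38, Echo, Pat), (24, p3, 38, Zephyr, Ivy), (24, x1, 34, Beta, Quin), (24, x1, 34, Echo, Pat), (24, x1, 34, Zephyr, Ivy), (29, qa, 15, Alpha, Uma), (29, qa, 15, Atlas, Quin), (29, qa, 15, Lyra, Tai), (29, x2, 22, Alpha, Uma), (29, x2, 22, Atlas, Quin), (29, x2, 22, Lyra, Tai), (30, cs, 1, Atlas, Yan), (30, cs, 1, Orion, Dee), (30, fin, 13, Atlas, Yan), (30, fin, 13, Orion, Dee), (30, law, 15, Atlas, Yan), (30, law, 15, Orion, Dee), (30, law, 38, Atlas, Yan), (30, law, 38, Orion, Dee)}
Natural join on aname: {(24, p3, 38, Echo, Pat, 2011, 4), (24, p3, 38, Zephyr, Ivy, 2019, 26), (24, x1, 34, Echo, Pat, 2011, 4), (24, x1, 34, Zephyr, Ivy, 2019, 26), (29, qa, 15, Lyra, Tai, 1980, 7), (29, x2, 22, Lyra, Tai, 1980, 7), (30, cs, 1, Orion, Dee, 1997, 21), (30, fin, 13, Orion, Dee, 1997, 21), (30, law, 15, Orion, Dee, 1997, 21), (30, law, 38, Orion, Dee, 1997, 21)}
Apply σ_{bid >= mid}; surviving tuples: {(24, p3, 38, Echo, Pat, 2011, 4), (24, p3, 38, Zephyr, Ivy, 2019, 26), (24, x1, 34, Echo, Pat, 2011, 4), (24, x1, 34, Zephyr, Ivy, 2019, 26), (29, qa, 15, Lyra, Tai, 1980, 7), (29, x2, 22, Lyra, Tai, 1980, 7), (30, law, 38, Orion, Dee, 1997, 21)}
Apply σ_{title != Orion}; surviving tuples: {(24, p3, 38, Echo, Pat, 2011, 4), (24, p3, 38, Zephyr, Ivy, 2019, 26), (24, x1, 34, Echo, Pat, 2011, 4), (24, x1, 34, Zephyr, Ivy, 2019, 26), (29, qa, 15, Lyra, Tai, 1980, 7), (29, x2, 22, Lyra, Tai, 1980, 7)}
π[genre, mid]: project onto (genre, mid) → {(p3, 26), (p3, 4), (qa, 7), (x1, 26), (x1, 4), (x2, 7)}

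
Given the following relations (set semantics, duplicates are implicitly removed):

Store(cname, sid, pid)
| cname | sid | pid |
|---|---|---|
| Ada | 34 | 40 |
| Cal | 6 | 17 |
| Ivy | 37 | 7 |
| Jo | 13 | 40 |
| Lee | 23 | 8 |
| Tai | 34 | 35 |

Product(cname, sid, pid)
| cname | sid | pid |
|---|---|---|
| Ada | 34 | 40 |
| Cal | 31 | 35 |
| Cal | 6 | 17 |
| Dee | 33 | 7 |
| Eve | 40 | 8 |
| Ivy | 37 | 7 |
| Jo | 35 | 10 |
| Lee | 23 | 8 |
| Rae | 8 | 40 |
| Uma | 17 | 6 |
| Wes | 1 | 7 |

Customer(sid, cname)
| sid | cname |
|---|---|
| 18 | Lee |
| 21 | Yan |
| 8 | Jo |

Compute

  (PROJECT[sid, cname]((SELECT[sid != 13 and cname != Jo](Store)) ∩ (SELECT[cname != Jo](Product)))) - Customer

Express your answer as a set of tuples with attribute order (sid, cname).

{(23, Lee), (34, Ada), (37, Ivy), (6, Cal)}

Selection sid != 13 and cname != Jo: {(Ada, 34, 40), (Cal, 6, 17), (Ivy, 37, 7), (Lee, 23, 8), (Tai, 34, 35)}
Selection cname != Jo: {(Ada, 34, 40), (Cal, 31, 35), (Cal, 6, 17), (Dee, 33, 7), (Eve, 40, 8), (Ivy, 37, 7), (Lee, 23, 8), (Rae, 8, 40), (Uma, 17, 6), (Wes, 1, 7)}
Set intersection of the two operands is {(Ada, 34, 40), (Cal, 6, 17), (Ivy, 37, 7), (Lee, 23, 8)}.
π[sid, cname]: project onto (sid, cname) → {(23, Lee), (34, Ada), (37, Ivy), (6, Cal)}
Set difference of the two operands is {(23, Lee), (34, Ada), (37, Ivy), (6, Cal)}.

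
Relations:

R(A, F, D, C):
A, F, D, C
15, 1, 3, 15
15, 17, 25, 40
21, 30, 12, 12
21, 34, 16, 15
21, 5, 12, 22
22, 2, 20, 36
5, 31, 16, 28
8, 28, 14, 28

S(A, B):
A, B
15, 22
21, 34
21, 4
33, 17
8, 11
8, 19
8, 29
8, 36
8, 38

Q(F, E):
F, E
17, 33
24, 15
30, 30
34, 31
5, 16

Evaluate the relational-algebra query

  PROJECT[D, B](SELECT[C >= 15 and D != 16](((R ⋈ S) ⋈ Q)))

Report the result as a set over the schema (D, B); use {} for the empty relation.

{(12, 34), (12, 4), (25, 22)}

R ⋈ S (natural join on A): {(15, 1, 3, 15, 22), (15, 17, 25, 40, 22), (21, 30, 12, 12, 34), (21, 30, 12, 12, 4), (21, 34, 16, 15, 34), (21, 34, 16, 15, 4), (21, 5, 12, 22, 34), (21, 5, 12, 22, 4), (8, 28, 14, 28, 11), (8, 28, 14, 28, 19), (8, 28, 14, 28, 29), (8, 28, 14, 28, 36), (8, 28, 14, 28, 38)}
(R ⋈ S) ⋈ Q (natural join on F): {(15, 17, 25, 40, 22, 33), (21, 30, 12, 12, 34, 30), (21, 30, 12, 12, 4, 30), (21, 34, 16, 15, 34, 31), (21, 34, 16, 15, 4, 31), (21, 5, 12, 22, 34, 16), (21, 5, 12, 22, 4, 16)}
σ[C >= 15 and D != 16]: keep tuples satisfying C >= 15 and D != 16 → {(15, 17, 25, 40, 22, 33), (21, 5, 12, 22, 34, 16), (21, 5, 12, 22, 4, 16)}
Projecting to D, B: {(12, 34), (12, 4), (25, 22)}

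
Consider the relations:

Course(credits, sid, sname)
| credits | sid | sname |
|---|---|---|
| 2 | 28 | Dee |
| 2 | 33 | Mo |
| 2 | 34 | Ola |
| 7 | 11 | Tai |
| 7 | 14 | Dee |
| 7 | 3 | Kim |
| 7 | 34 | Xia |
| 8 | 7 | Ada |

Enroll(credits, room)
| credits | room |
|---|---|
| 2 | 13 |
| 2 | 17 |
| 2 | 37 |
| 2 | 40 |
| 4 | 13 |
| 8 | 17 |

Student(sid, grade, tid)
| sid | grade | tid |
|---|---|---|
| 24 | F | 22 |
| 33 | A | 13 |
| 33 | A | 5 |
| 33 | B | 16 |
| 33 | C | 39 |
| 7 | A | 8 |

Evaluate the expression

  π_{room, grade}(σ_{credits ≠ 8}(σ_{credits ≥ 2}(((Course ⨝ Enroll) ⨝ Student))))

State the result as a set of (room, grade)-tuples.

Course ⋈ Enroll (natural join on credits): {(2, 28, Dee, 13), (2, 28, Dee, 17), (2, 28, Dee, 37), (2, 28, Dee, 40), (2, 33, Mo, 13), (2, 33, Mo, 17), (2, 33, Mo, 37), (2, 33, Mo, 40), (2, 34, Ola, 13), (2, 34, Ola, 17), (2, 34, Ola, 37), (2, 34, Ola, 40), (8, 7, Ada, 17)}
(Course ⨝ Enroll) ⋈ Student (natural join on sid): {(2, 33, Mo, 13, A, 13), (2, 33, Mo, 13, A, 5), (2, 33, Mo, 13, B, 16), (2, 33, Mo, 13, C, 39), (2, 33, Mo, 17, A, 13), (2, 33, Mo, 17, A, 5), (2, 33, Mo, 17, B, 16), (2, 33, Mo, 17, C, 39), (2, 33, Mo, 37, A, 13), (2, 33, Mo, 37, A, 5), (2, 33, Mo, 37, B, 16), (2, 33, Mo, 37, C, 39), (2, 33, Mo, 40, A, 13), (2, 33, Mo, 40, A, 5), (2, 33, Mo, 40, B, 16), (2, 33, Mo, 40, C, 39), (8, 7, Ada, 17, A, 8)}
σ[credits ≥ 2]: keep tuples satisfying credits ≥ 2 → {(2, 33, Mo, 13, A, 13), (2, 33, Mo, 13, A, 5), (2, 33, Mo, 13, B, 16), (2, 33, Mo, 13, C, 39), (2, 33, Mo, 17, A, 13), (2, 33, Mo, 17, A, 5), (2, 33, Mo, 17, B, 16), (2, 33, Mo, 17, C, 39), (2, 33, Mo, 37, A, 13), (2, 33, Mo, 37, A, 5), (2, 33, Mo, 37, B, 16), (2, 33, Mo, 37, C, 39), (2, 33, Mo, 40, A, 13), (2, 33, Mo, 40, A, 5), (2, 33, Mo, 40, B, 16), (2, 33, Mo, 40, C, 39), (8, 7, Ada, 17, A, 8)}
σ[credits ≠ 8]: keep tuples satisfying credits ≠ 8 → {(2, 33, Mo, 13, A, 13), (2, 33, Mo, 13, A, 5), (2, 33, Mo, 13, B, 16), (2, 33, Mo, 13, C, 39), (2, 33, Mo, 17, A, 13), (2, 33, Mo, 17, A, 5), (2, 33, Mo, 17, B, 16), (2, 33, Mo, 17, C, 39), (2, 33, Mo, 37, A, 13), (2, 33, Mo, 37, A, 5), (2, 33, Mo, 37, B, 16), (2, 33, Mo, 37, C, 39), (2, 33, Mo, 40, A, 13), (2, 33, Mo, 40, A, 5), (2, 33, Mo, 40, B, 16), (2, 33, Mo, 40, C, 39)}
π[room, grade]: project onto (room, grade) (4 duplicate(s) eliminated) → {(13, A), (13, B), (13, C), (17, A), (17, B), (17, C), (37, A), (37, B), (37, C), (40, A), (40, B), (40, C)}

{(13, A), (13, B), (13, C), (17, A), (17, B), (17, C), (37, A), (37, B), (37, C), (40, A), (40, B), (40, C)}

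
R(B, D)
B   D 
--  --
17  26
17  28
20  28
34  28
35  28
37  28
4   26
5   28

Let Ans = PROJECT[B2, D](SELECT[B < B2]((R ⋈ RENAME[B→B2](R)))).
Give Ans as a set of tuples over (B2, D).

{(17, 26), (17, 28), (20, 28), (34, 28), (35, 28), (37, 28)}

ρ[B→B2]: schema becomes (B2, D); tuples unchanged.
R ⋈ RENAME[B→B2](R) (natural join on D): {(17, 26, 17), (17, 26, 4), (17, 28, 17), (17, 28, 20), (17, 28, 34), (17, 28, 35), (17, 28, 37), (17, 28, 5), (20, 28, 17), (20, 28, 20), (20, 28, 34), (20, 28, 35), (20, 28, 37), (20, 28, 5), (34, 28, 17), (34, 28, 20), (34, 28, 34), (34, 28, 35), (34, 28, 37), (34, 28, 5), (35, 28, 17), (35, 28, 20), (35, 28, 34), (35, 28, 35), (35, 28, 37), (35, 28, 5), (37, 28, 17), (37, 28, 20), (37, 28, 34), (37, 28, 35), (37, 28, 37), (37, 28, 5), (4, 26, 17), (4, 26, 4), (5, 28, 17), (5, 28, 20), (5, 28, 34), (5, 28, 35), (5, 28, 37), (5, 28, 5)}
Apply σ_{B < B2}; surviving tuples: {(17, 28, 20), (17, 28, 34), (17, 28, 35), (17, 28, 37), (20, 28, 34), (20, 28, 35), (20, 28, 37), (34, 28, 35), (34, 28, 37), (35, 28, 37), (4, 26, 17), (5, 28, 17), (5, 28, 20), (5, 28, 34), (5, 28, 35), (5, 28, 37)}
Keep only column(s) B2, D (10 duplicate(s) eliminated): {(17, 26), (17, 28), (20, 28), (34, 28), (35, 28), (37, 28)}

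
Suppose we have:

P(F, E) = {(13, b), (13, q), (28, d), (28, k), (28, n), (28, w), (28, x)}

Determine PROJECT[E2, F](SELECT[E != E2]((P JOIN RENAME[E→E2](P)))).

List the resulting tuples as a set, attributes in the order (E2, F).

ρ[E→E2]: schema becomes (F, E2); tuples unchanged.
Natural join on F: {(13, b, b), (13, b, q), (13, q, b), (13, q, q), (28, d, d), (28, d, k), (28, d, n), (28, d, w), (28, d, x), (28, k, d), (28, k, k), (28, k, n), (28, k, w), (28, k, x), (28, n, d), (28, n, k), (28, n, n), (28, n, w), (28, n, x), (28, w, d), (28, w, k), (28, w, n), (28, w, w), (28, w, x), (28, x, d), (28, x, k), (28, x, n), (28, x, w), (28, x, x)}
Filtering on E != E2 leaves {(13, b, q), (13, q, b), (28, d, k), (28, d, n), (28, d, w), (28, d, x), (28, k, d), (28, k, n), (28, k, w), (28, k, x), (28, n, d), (28, n, k), (28, n, w), (28, n, x), (28, w, d), (28, w, k), (28, w, n), (28, w, x), (28, x, d), (28, x, k), (28, x, n), (28, x, w)}.
π[E2, F]: project onto (E2, F) (15 duplicate(s) eliminated) → {(b, 13), (d, 28), (k, 28), (n, 28), (q, 13), (w, 28), (x, 28)}

{(b, 13), (d, 28), (k, 28), (n, 28), (q, 13), (w, 28), (x, 28)}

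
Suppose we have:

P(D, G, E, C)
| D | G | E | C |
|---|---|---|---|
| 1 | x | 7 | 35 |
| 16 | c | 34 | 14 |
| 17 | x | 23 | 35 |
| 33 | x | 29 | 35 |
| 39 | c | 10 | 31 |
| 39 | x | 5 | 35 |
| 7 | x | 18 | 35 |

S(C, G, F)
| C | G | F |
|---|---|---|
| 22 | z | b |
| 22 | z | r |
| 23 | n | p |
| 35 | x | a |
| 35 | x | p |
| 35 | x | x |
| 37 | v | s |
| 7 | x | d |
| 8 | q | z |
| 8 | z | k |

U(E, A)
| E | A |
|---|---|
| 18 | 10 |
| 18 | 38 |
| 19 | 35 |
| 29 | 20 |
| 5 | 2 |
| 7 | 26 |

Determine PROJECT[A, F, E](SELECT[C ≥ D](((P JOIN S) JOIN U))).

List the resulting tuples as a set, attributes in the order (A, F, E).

{(10, a, 18), (10, p, 18), (10, x, 18), (20, a, 29), (20, p, 29), (20, x, 29), (26, a, 7), (26, p, 7), (26, x, 7), (38, a, 18), (38, p, 18), (38, x, 18)}

Joining P and S on G, C yields {(1, x, 7, 35, a), (1, x, 7, 35, p), (1, x, 7, 35, x), (17, x, 23, 35, a), (17, x, 23, 35, p), (17, x, 23, 35, x), (33, x, 29, 35, a), (33, x, 29, 35, p), (33, x, 29, 35, x), (39, x, 5, 35, a), (39, x, 5, 35, p), (39, x, 5, 35, x), (7, x, 18, 35, a), (7, x, 18, 35, p), (7, x, 18, 35, x)}.
Joining (P JOIN S) and U on E yields {(1, x, 7, 35, a, 26), (1, x, 7, 35, p, 26), (1, x, 7, 35, x, 26), (33, x, 29, 35, a, 20), (33, x, 29, 35, p, 20), (33, x, 29, 35, x, 20), (39, x, 5, 35, a, 2), (39, x, 5, 35, p, 2), (39, x, 5, 35, x, 2), (7, x, 18, 35, a, 10), (7, x, 18, 35, a, 38), (7, x, 18, 35, p, 10), (7, x, 18, 35, p, 38), (7, x, 18, 35, x, 10), (7, x, 18, 35, x, 38)}.
Filtering on C ≥ D leaves {(1, x, 7, 35, a, 26), (1, x, 7, 35, p, 26), (1, x, 7, 35, x, 26), (33, x, 29, 35, a, 20), (33, x, 29, 35, p, 20), (33, x, 29, 35, x, 20), (7, x, 18, 35, a, 10), (7, x, 18, 35, a, 38), (7, x, 18, 35, p, 10), (7, x, 18, 35, p, 38), (7, x, 18, 35, x, 10), (7, x, 18, 35, x, 38)}.
Projecting to A, F, E: {(10, a, 18), (10, p, 18), (10, x, 18), (20, a, 29), (20, p, 29), (20, x, 29), (26, a, 7), (26, p, 7), (26, x, 7), (38, a, 18), (38, p, 18), (38, x, 18)}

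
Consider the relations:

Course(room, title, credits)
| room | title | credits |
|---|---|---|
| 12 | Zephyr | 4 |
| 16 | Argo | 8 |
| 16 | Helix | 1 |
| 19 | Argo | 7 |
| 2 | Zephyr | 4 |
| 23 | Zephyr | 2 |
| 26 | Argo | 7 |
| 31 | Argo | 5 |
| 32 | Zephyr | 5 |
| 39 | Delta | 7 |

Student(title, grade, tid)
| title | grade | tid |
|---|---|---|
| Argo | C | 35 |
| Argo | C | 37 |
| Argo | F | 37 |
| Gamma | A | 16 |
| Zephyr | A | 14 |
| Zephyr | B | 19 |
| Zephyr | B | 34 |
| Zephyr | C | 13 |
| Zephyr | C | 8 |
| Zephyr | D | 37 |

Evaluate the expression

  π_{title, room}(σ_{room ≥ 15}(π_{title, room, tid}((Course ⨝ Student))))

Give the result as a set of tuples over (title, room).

{(Argo, 16), (Argo, 19), (Argo, 26), (Argo, 31), (Zephyr, 23), (Zephyr, 32)}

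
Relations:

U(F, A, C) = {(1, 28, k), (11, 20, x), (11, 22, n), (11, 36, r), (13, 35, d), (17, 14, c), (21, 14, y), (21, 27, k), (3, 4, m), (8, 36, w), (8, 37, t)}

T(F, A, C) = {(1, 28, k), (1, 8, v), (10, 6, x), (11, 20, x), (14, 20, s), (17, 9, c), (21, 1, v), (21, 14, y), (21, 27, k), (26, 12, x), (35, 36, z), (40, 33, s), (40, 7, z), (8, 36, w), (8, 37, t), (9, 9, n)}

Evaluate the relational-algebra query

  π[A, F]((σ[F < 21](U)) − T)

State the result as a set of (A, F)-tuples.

Selection F < 21: {(1, 28, k), (11, 20, x), (11, 22, n), (11, 36, r), (13, 35, d), (17, 14, c), (3, 4, m), (8, 36, w), (8, 37, t)}
Difference: {(1, 28, k), (11, 20, x), (11, 22, n), (11, 36, r), (13, 35, d), (17, 14, c), (3, 4, m), (8, 36, w), (8, 37, t)} with {(1, 28, k), (1, 8, v), (10, 6, x), (11, 20, x), (14, 20, s), (17, 9, c), (21, 1, v), (21, 14, y), (21, 27, k), (26, 12, x), (35, 36, z), (40, 33, s), (40, 7, z), (8, 36, w), (8, 37, t), (9, 9, n)} → {(11, 22, n), (11, 36, r), (13, 35, d), (17, 14, c), (3, 4, m)}
π[A, F]: project onto (A, F) → {(14, 17), (22, 11), (35, 13), (36, 11), (4, 3)}

{(14, 17), (22, 11), (35, 13), (36, 11), (4, 3)}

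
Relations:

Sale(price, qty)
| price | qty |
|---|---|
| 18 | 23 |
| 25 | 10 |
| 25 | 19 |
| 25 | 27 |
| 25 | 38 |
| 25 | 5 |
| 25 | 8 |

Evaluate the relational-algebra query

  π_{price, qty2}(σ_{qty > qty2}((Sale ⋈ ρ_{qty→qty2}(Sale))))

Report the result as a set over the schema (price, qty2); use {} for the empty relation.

ρ[qty→qty2]: schema becomes (price, qty2); tuples unchanged.
Joining Sale and ρ_{qty→qty2}(Sale) on price yields {(18, 23, 23), (25, 10, 10), (25, 10, 19), (25, 10, 27), (25, 10, 38), (25, 10, 5), (25, 10, 8), (25, 19, 10), (25, 19, 19), (25, 19, 27), (25, 19, 38), (25, 19, 5), (25, 19, 8), (25, 27, 10), (25, 27, 19), (25, 27, 27), (25, 27, 38), (25, 27, 5), (25, 27, 8), (25, 38, 10), (25, 38, 19), (25, 38, 27), (25, 38, 38), (25, 38, 5), (25, 38, 8), (25, 5, 10), (25, 5, 19), (25, 5, 27), (25, 5, 38), (25, 5, 5), (25, 5, 8), (25, 8, 10), (25, 8, 19), (25, 8, 27), (25, 8, 38), (25, 8, 5), (25, 8, 8)}.
Filtering on qty > qty2 leaves {(25, 10, 5), (25, 10, 8), (25, 19, 10), (25, 19, 5), (25, 19, 8), (25, 27, 10), (25, 27, 19), (25, 27, 5), (25, 27, 8), (25, 38, 10), (25, 38, 19), (25, 38, 27), (25, 38, 5), (25, 38, 8), (25, 8, 5)}.
Projecting to price, qty2 (10 duplicate(s) eliminated): {(25, 10), (25, 19), (25, 27), (25, 5), (25, 8)}

{(25, 10), (25, 19), (25, 27), (25, 5), (25, 8)}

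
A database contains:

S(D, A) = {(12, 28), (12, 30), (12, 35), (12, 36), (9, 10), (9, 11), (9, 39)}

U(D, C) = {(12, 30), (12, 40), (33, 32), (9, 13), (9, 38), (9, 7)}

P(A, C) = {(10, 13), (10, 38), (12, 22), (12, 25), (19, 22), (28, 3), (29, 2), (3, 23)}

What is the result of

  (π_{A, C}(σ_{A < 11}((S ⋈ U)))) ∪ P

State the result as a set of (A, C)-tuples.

Joining S and U on D yields {(12, 28, 30), (12, 28, 40), (12, 30, 30), (12, 30, 40), (12, 35, 30), (12, 35, 40), (12, 36, 30), (12, 36, 40), (9, 10, 13), (9, 10, 38), (9, 10, 7), (9, 11, 13), (9, 11, 38), (9, 11, 7), (9, 39, 13), (9, 39, 38), (9, 39, 7)}.
Apply σ_{A < 11}; surviving tuples: {(9, 10, 13), (9, 10, 38), (9, 10, 7)}
Projecting to A, C: {(10, 13), (10, 38), (10, 7)}
Taking the union: {(10, 13), (10, 38), (10, 7), (12, 22), (12, 25), (19, 22), (28, 3), (29, 2), (3, 23)}

{(10, 13), (10, 38), (10, 7), (12, 22), (12, 25), (19, 22), (28, 3), (29, 2), (3, 23)}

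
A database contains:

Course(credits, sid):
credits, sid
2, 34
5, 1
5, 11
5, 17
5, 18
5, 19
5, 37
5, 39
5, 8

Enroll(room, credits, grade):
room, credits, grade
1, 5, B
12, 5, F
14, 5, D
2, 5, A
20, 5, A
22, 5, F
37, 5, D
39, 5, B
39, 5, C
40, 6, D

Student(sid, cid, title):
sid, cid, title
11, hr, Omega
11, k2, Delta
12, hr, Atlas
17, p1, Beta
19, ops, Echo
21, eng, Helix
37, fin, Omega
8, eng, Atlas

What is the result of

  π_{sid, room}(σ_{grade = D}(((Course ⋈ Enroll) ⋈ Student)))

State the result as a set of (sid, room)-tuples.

Course ⋈ Enroll (natural join on credits): {(5, 1, 1, B), (5, 1, 12, F), (5, 1, 14, D), (5, 1, 2, A), (5, 1, 20, A), (5, 1, 22, F), (5, 1, 37, D), (5, 1, 39, B), (5, 1, 39, C), (5, 11, 1, B), (5, 11, 12, F), (5, 11, 14, D), (5, 11, 2, A), (5, 11, 20, A), (5, 11, 22, F), (5, 11, 37, D), (5, 11, 39, B), (5, 11, 39, C), (5, 17, 1, B), (5, 17, 12, F), (5, 17, 14, D), (5, 17, 2, A), (5, 17, 20, A), (5, 17, 22, F), (5, 17, 37, D), (5, 17, 39, B), (5, 17, 39, C), (5, 18, 1, B), (5, 18, 12, F), (5, 18, 14, D), (5, 18, 2, A), (5, 18, 20, A), (5, 18, 22, F), (5, 18, 37, D), (5, 18, 39, B), (5, 18, 39, C), (5, 19, 1, B), (5, 19, 12, F), (5, 19, 14, D), (5, 19, 2, A), (5, 19, 20, A), (5, 19, 22, F), (5, 19, 37, D), (5, 19, 39, B), (5, 19, 39, C), (5, 37, 1, B), (5, 37, 12, F), (5, 37, 14, D), (5, 37, 2, A), (5, 37, 20, A), (5, 37, 22, F), (5, 37, 37, D), (5, 37, 39, B), (5, 37, 39, C), (5, 39, 1, B), (5, 39, 12, F), (5, 39, 14, D), (5, 39, 2, A), (5, 39, 20, A), (5, 39, 22, F), (5, 39, 37, D), (5, 39, 39, B), (5, 39, 39, C), (5, 8, 1, B), (5, 8, 12, F), (5, 8, 14, D), (5, 8, 2, A), (5, 8, 20, A), (5, 8, 22, F), (5, 8, 37, D), (5, 8, 39, B), (5, 8, 39, C)}
(Course ⋈ Enroll) ⋈ Student (natural join on sid): {(5, 11, 1, B, hr, Omega), (5, 11, 1, B, k2, Delta), (5, 11, 12, F, hr, Omega), (5, 11, 12, F, k2, Delta), (5, 11, 14, D, hr, Omega), (5, 11, 14, D, k2, Delta), (5, 11, 2, A, hr, Omega), (5, 11, 2, A, k2, Delta), (5, 11, 20, A, hr, Omega), (5, 11, 20, A, k2, Delta), (5, 11, 22, F, hr, Omega), (5, 11, 22, F, k2, Delta), (5, 11, 37, D, hr, Omega), (5, 11, 37, D, k2, Delta), (5, 11, 39, B, hr, Omega), (5, 11, 39, B, k2, Delta), (5, 11, 39, C, hr, Omega), (5, 11, 39, C, k2, Delta), (5, 17, 1, B, p1, Beta), (5, 17, 12, F, p1, Beta), (5, 17, 14, D, p1, Beta), (5, 17, 2, A, p1, Beta), (5, 17, 20, A, p1, Beta), (5, 17, 22, F, p1, Beta), (5, 17, 37, D, p1, Beta), (5, 17, 39, B, p1, Beta), (5, 17, 39, C, p1, Beta), (5, 19, 1, B, ops, Echo), (5, 19, 12, F, ops, Echo), (5, 19, 14, D, ops, Echo), (5, 19, 2, A, ops, Echo), (5, 19, 20, A, ops, Echo), (5, 19, 22, F, ops, Echo), (5, 19, 37, D, ops, Echo), (5, 19, 39, B, ops, Echo), (5, 19, 39, C, ops, Echo), (5, 37, 1, B, fin, Omega), (5, 37, 12, F, fin, Omega), (5, 37, 14, D, fin, Omega), (5, 37, 2, A, fin, Omega), (5, 37, 20, A, fin, Omega), (5, 37, 22, F, fin, Omega), (5, 37, 37, D, fin, Omega), (5, 37, 39, B, fin, Omega), (5, 37, 39, C, fin, Omega), (5, 8, 1, B, eng, Atlas), (5, 8, 12, F, eng, Atlas), (5, 8, 14, D, eng, Atlas), (5, 8, 2, A, eng, Atlas), (5, 8, 20, A, eng, Atlas), (5, 8, 22, F, eng, Atlas), (5, 8, 37, D, eng, Atlas), (5, 8, 39, B, eng, Atlas), (5, 8, 39, C, eng, Atlas)}
σ[grade = D]: keep tuples satisfying grade = D → {(5, 11, 14, D, hr, Omega), (5, 11, 14, D, k2, Delta), (5, 11, 37, D, hr, Omega), (5, 11, 37, D, k2, Delta), (5, 17, 14, D, p1, Beta), (5, 17, 37, D, p1, Beta), (5, 19, 14, D, ops, Echo), (5, 19, 37, D, ops, Echo), (5, 37, 14, D, fin, Omega), (5, 37, 37, D, fin, Omega), (5, 8, 14, D, eng, Atlas), (5, 8, 37, D, eng, Atlas)}
Keep only column(s) sid, room (2 duplicate(s) eliminated): {(11, 14), (11, 37), (17, 14), (17, 37), (19, 14), (19, 37), (37, 14), (37, 37), (8, 14), (8, 37)}

{(11, 14), (11, 37), (17, 14), (17, 37), (19, 14), (19, 37), (37, 14), (37, 37), (8, 14), (8, 37)}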